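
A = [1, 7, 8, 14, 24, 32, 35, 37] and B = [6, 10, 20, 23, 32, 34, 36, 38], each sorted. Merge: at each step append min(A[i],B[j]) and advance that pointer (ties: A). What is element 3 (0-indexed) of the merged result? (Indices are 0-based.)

[i=0,j=0] A[i]=1<=B[j]=6 take 1 → i++
[i=1,j=0] A[i]=7>B[j]=6 take 6 → j++
[i=1,j=1] A[i]=7<=B[j]=10 take 7 → i++
[i=2,j=1] A[i]=8<=B[j]=10 take 8 → i++
[i=3,j=1] A[i]=14>B[j]=10 take 10 → j++
[i=3,j=2] A[i]=14<=B[j]=20 take 14 → i++
[i=4,j=2] A[i]=24>B[j]=20 take 20 → j++
[i=4,j=3] A[i]=24>B[j]=23 take 23 → j++
[i=4,j=4] A[i]=24<=B[j]=32 take 24 → i++
[i=5,j=4] A[i]=32<=B[j]=32 take 32 → i++
[i=6,j=4] A[i]=35>B[j]=32 take 32 → j++
[i=6,j=5] A[i]=35>B[j]=34 take 34 → j++
[i=6,j=6] A[i]=35<=B[j]=36 take 35 → i++
[i=7,j=6] A[i]=37>B[j]=36 take 36 → j++
[i=7,j=7] A[i]=37<=B[j]=38 take 37 → i++
[i=8,j=7] A done, take B[j]=38 → j++

merged[3] = 8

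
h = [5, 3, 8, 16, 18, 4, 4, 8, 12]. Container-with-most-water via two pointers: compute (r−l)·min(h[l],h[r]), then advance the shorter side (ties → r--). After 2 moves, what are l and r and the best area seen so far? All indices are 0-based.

[0,8] min(5,12)*8=40 best=40 * → l++
[1,8] min(3,12)*7=21 best=40 → l++

l=2, r=8, best area=40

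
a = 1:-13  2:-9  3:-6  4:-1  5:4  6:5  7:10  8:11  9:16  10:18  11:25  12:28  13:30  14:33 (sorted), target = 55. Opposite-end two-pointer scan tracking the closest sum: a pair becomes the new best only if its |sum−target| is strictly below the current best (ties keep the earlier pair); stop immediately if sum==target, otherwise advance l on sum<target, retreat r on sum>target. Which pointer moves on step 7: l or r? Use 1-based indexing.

l=1 r=14: -13+33=20 d=35 *, l++
l=2 r=14: -9+33=24 d=31 *, l++
l=3 r=14: -6+33=27 d=28 *, l++
l=4 r=14: -1+33=32 d=23 *, l++
l=5 r=14: 4+33=37 d=18 *, l++
l=6 r=14: 5+33=38 d=17 *, l++
l=7 r=14: 10+33=43 d=12 *, l++

l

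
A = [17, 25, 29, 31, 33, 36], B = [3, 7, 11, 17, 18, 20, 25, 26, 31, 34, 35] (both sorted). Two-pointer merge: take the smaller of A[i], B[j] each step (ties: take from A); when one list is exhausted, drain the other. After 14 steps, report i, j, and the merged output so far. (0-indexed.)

[i=0,j=0] A[i]=17>B[j]=3 take 3 → j++
[i=0,j=1] A[i]=17>B[j]=7 take 7 → j++
[i=0,j=2] A[i]=17>B[j]=11 take 11 → j++
[i=0,j=3] A[i]=17<=B[j]=17 take 17 → i++
[i=1,j=3] A[i]=25>B[j]=17 take 17 → j++
[i=1,j=4] A[i]=25>B[j]=18 take 18 → j++
[i=1,j=5] A[i]=25>B[j]=20 take 20 → j++
[i=1,j=6] A[i]=25<=B[j]=25 take 25 → i++
[i=2,j=6] A[i]=29>B[j]=25 take 25 → j++
[i=2,j=7] A[i]=29>B[j]=26 take 26 → j++
[i=2,j=8] A[i]=29<=B[j]=31 take 29 → i++
[i=3,j=8] A[i]=31<=B[j]=31 take 31 → i++
[i=4,j=8] A[i]=33>B[j]=31 take 31 → j++
[i=4,j=9] A[i]=33<=B[j]=34 take 33 → i++

i=5, j=9, merged so far=[3, 7, 11, 17, 17, 18, 20, 25, 25, 26, 29, 31, 31, 33]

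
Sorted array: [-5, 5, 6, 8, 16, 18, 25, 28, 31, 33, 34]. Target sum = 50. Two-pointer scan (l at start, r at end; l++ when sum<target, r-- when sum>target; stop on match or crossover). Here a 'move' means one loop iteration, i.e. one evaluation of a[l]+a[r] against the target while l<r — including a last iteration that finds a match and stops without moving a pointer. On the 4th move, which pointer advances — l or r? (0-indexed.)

l=0 r=10: -5+34=29 <50, l++
l=1 r=10: 5+34=39 <50, l++
l=2 r=10: 6+34=40 <50, l++
l=3 r=10: 8+34=42 <50, l++

l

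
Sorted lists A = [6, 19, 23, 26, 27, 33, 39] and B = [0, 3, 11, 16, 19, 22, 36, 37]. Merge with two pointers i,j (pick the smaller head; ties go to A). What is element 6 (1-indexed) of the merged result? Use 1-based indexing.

i=1 j=1: A[i]=6>B[j]=0 take 0, j++
i=1 j=2: A[i]=6>B[j]=3 take 3, j++
i=1 j=3: A[i]=6<=B[j]=11 take 6, i++
i=2 j=3: A[i]=19>B[j]=11 take 11, j++
i=2 j=4: A[i]=19>B[j]=16 take 16, j++
i=2 j=5: A[i]=19<=B[j]=19 take 19, i++
i=3 j=5: A[i]=23>B[j]=19 take 19, j++
i=3 j=6: A[i]=23>B[j]=22 take 22, j++
i=3 j=7: A[i]=23<=B[j]=36 take 23, i++
i=4 j=7: A[i]=26<=B[j]=36 take 26, i++
i=5 j=7: A[i]=27<=B[j]=36 take 27, i++
i=6 j=7: A[i]=33<=B[j]=36 take 33, i++
i=7 j=7: A[i]=39>B[j]=36 take 36, j++
i=7 j=8: A[i]=39>B[j]=37 take 37, j++
i=7 j=9: B done, take A[i]=39, i++

merged[6] = 19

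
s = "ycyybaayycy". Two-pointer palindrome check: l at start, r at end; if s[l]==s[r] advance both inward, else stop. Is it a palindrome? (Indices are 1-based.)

not a palindrome (mismatch at 5,7)

[1,11] 'y'=='y' → l++,r--
[2,10] 'c'=='c' → l++,r--
[3,9] 'y'=='y' → l++,r--
[4,8] 'y'=='y' → l++,r--
[5,7] 'b'!='a' → stop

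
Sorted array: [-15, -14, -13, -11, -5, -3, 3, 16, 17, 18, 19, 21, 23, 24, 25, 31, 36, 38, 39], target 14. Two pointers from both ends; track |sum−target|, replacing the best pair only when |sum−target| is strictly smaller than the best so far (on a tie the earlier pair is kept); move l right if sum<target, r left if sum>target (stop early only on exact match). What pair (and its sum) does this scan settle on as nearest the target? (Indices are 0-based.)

l=0 r=18: -15+39=24 d=10 *, r--
l=0 r=17: -15+38=23 d=9 *, r--
l=0 r=16: -15+36=21 d=7 *, r--
l=0 r=15: -15+31=16 d=2 *, r--
l=0 r=14: -15+25=10 d=4, l++
l=1 r=14: -14+25=11 d=3, l++
l=2 r=14: -13+25=12 d=2, l++
l=3 r=14: -11+25=14 d=0 *, stop

pair (-11, 25) with sum 14 (|Δ|=0)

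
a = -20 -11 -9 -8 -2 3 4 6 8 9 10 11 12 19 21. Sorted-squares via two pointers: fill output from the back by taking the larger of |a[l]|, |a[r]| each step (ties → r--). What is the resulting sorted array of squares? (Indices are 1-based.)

[4, 9, 16, 36, 64, 64, 81, 81, 100, 121, 121, 144, 361, 400, 441]

l=1 r=15: |-20|<=|21| out[15]=441, r--
l=1 r=14: |-20|>|19| out[14]=400, l++
l=2 r=14: |-11|<=|19| out[13]=361, r--
l=2 r=13: |-11|<=|12| out[12]=144, r--
l=2 r=12: |-11|<=|11| out[11]=121, r--
l=2 r=11: |-11|>|10| out[10]=121, l++
l=3 r=11: |-9|<=|10| out[9]=100, r--
l=3 r=10: |-9|<=|9| out[8]=81, r--
l=3 r=9: |-9|>|8| out[7]=81, l++
l=4 r=9: |-8|<=|8| out[6]=64, r--
l=4 r=8: |-8|>|6| out[5]=64, l++
l=5 r=8: |-2|<=|6| out[4]=36, r--
l=5 r=7: |-2|<=|4| out[3]=16, r--
l=5 r=6: |-2|<=|3| out[2]=9, r--
l=5 r=5: |-2|<=|-2| out[1]=4, r--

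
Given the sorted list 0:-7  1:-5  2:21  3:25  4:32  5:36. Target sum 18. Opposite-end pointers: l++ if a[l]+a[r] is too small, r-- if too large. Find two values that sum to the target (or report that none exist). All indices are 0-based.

(-7, 25)

[0,5] -7+36=29 >18 → r--
[0,4] -7+32=25 >18 → r--
[0,3] -7+25=18 → found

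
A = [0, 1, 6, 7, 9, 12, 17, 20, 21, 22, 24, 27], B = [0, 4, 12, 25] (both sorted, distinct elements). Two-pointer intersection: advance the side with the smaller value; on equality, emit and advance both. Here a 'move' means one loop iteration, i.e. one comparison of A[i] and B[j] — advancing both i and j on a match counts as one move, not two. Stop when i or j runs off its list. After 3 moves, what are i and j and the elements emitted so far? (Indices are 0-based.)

i=2, j=2, emitted=[0]

i=0 j=0: 0==0 emit, i++,j++
i=1 j=1: 1<4, i++
i=2 j=1: 6>4, j++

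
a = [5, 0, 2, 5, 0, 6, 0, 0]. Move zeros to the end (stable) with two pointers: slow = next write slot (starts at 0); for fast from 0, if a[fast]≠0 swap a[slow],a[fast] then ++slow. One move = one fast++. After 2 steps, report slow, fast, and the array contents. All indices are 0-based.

(s=0,f=0) a[fast]=5≠0 swap→a[0]=5 → slow++,fast++
(s=1,f=1) a[fast]=0 → fast++

slow=1, fast=2, a=[5, 0, 2, 5, 0, 6, 0, 0]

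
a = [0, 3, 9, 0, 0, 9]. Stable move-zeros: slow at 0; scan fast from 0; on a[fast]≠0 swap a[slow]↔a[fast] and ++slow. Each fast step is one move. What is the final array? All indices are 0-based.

[3, 9, 9, 0, 0, 0]

slow=0 fast=0: a[fast]=0, fast++
slow=0 fast=1: a[fast]=3≠0 swap→a[0]=3, slow++,fast++
slow=1 fast=2: a[fast]=9≠0 swap→a[1]=9, slow++,fast++
slow=2 fast=3: a[fast]=0, fast++
slow=2 fast=4: a[fast]=0, fast++
slow=2 fast=5: a[fast]=9≠0 swap→a[2]=9, slow++,fast++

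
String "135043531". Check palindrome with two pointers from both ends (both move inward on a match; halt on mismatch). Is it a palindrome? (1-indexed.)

l=1 r=9: '1'=='1', l++,r--
l=2 r=8: '3'=='3', l++,r--
l=3 r=7: '5'=='5', l++,r--
l=4 r=6: '0'!='3', stop

not a palindrome (mismatch at 4,6)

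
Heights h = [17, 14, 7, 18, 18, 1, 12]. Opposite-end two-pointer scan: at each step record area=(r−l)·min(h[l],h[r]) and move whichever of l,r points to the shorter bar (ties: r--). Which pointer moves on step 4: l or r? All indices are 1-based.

[1,7] min(17,12)*6=72 best=72 * → r--
[1,6] min(17,1)*5=5 best=72 → r--
[1,5] min(17,18)*4=68 best=72 → l++
[2,5] min(14,18)*3=42 best=72 → l++

l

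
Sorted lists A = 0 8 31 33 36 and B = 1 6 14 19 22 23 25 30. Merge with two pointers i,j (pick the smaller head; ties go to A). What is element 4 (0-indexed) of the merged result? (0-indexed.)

merged[4] = 14

[i=0,j=0] A[i]=0<=B[j]=1 take 0 → i++
[i=1,j=0] A[i]=8>B[j]=1 take 1 → j++
[i=1,j=1] A[i]=8>B[j]=6 take 6 → j++
[i=1,j=2] A[i]=8<=B[j]=14 take 8 → i++
[i=2,j=2] A[i]=31>B[j]=14 take 14 → j++
[i=2,j=3] A[i]=31>B[j]=19 take 19 → j++
[i=2,j=4] A[i]=31>B[j]=22 take 22 → j++
[i=2,j=5] A[i]=31>B[j]=23 take 23 → j++
[i=2,j=6] A[i]=31>B[j]=25 take 25 → j++
[i=2,j=7] A[i]=31>B[j]=30 take 30 → j++
[i=2,j=8] B done, take A[i]=31 → i++
[i=3,j=8] B done, take A[i]=33 → i++
[i=4,j=8] B done, take A[i]=36 → i++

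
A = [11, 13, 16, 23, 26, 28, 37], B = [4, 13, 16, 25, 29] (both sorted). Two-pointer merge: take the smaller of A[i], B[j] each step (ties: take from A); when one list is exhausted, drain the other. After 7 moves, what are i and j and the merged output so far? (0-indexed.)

i=0 j=0: A[i]=11>B[j]=4 take 4, j++
i=0 j=1: A[i]=11<=B[j]=13 take 11, i++
i=1 j=1: A[i]=13<=B[j]=13 take 13, i++
i=2 j=1: A[i]=16>B[j]=13 take 13, j++
i=2 j=2: A[i]=16<=B[j]=16 take 16, i++
i=3 j=2: A[i]=23>B[j]=16 take 16, j++
i=3 j=3: A[i]=23<=B[j]=25 take 23, i++

i=4, j=3, merged so far=[4, 11, 13, 13, 16, 16, 23]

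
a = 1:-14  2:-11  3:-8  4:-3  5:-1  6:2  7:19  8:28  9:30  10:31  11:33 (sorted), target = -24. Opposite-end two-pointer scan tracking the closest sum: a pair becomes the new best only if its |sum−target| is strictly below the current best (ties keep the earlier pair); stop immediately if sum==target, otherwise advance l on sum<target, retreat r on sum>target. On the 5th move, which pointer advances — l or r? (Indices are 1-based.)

l=1 r=11: -14+33=19 d=43 *, r--
l=1 r=10: -14+31=17 d=41 *, r--
l=1 r=9: -14+30=16 d=40 *, r--
l=1 r=8: -14+28=14 d=38 *, r--
l=1 r=7: -14+19=5 d=29 *, r--

r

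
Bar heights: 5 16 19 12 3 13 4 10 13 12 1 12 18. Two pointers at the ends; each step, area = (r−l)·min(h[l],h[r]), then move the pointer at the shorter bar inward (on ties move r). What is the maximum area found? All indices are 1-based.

[1,13] min(5,18)*12=60 best=60 * → l++
[2,13] min(16,18)*11=176 best=176 * → l++
[3,13] min(19,18)*10=180 best=180 * → r--
[3,12] min(19,12)*9=108 best=180 → r--
[3,11] min(19,1)*8=8 best=180 → r--
[3,10] min(19,12)*7=84 best=180 → r--
[3,9] min(19,13)*6=78 best=180 → r--
[3,8] min(19,10)*5=50 best=180 → r--
[3,7] min(19,4)*4=16 best=180 → r--
[3,6] min(19,13)*3=39 best=180 → r--
[3,5] min(19,3)*2=6 best=180 → r--
[3,4] min(19,12)*1=12 best=180 → r--

max area = 180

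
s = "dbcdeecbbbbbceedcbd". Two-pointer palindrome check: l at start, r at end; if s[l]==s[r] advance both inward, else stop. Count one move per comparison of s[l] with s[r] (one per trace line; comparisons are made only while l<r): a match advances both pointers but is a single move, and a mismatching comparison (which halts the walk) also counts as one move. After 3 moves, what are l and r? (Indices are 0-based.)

l=0 r=18: 'd'=='d', l++,r--
l=1 r=17: 'b'=='b', l++,r--
l=2 r=16: 'c'=='c', l++,r--

l=3, r=15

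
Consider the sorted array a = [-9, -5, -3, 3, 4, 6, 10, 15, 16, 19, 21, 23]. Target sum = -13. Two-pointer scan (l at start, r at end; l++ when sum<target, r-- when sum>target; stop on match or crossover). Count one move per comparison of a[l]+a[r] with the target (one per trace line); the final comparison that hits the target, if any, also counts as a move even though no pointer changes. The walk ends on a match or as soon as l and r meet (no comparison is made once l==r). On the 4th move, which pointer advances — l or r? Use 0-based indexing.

[0,11] -9+23=14 >-13 → r--
[0,10] -9+21=12 >-13 → r--
[0,9] -9+19=10 >-13 → r--
[0,8] -9+16=7 >-13 → r--

r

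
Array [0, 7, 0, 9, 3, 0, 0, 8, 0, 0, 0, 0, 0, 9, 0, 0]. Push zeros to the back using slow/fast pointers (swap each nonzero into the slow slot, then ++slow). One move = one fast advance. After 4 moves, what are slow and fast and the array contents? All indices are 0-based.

slow=0 fast=0: a[fast]=0, fast++
slow=0 fast=1: a[fast]=7≠0 swap→a[0]=7, slow++,fast++
slow=1 fast=2: a[fast]=0, fast++
slow=1 fast=3: a[fast]=9≠0 swap→a[1]=9, slow++,fast++

slow=2, fast=4, a=[7, 9, 0, 0, 3, 0, 0, 8, 0, 0, 0, 0, 0, 9, 0, 0]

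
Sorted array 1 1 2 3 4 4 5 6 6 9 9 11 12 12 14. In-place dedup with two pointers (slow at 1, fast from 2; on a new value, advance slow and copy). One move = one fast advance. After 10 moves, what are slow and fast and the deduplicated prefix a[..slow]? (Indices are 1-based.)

slow=7, fast=12, prefix=[1, 2, 3, 4, 5, 6, 9]

slow=1 fast=2: a[fast]=1=a[slow] dup, fast++
slow=1 fast=3: a[fast]=2≠a[slow]=1 write a[2]=2, slow++,fast++
slow=2 fast=4: a[fast]=3≠a[slow]=2 write a[3]=3, slow++,fast++
slow=3 fast=5: a[fast]=4≠a[slow]=3 write a[4]=4, slow++,fast++
slow=4 fast=6: a[fast]=4=a[slow] dup, fast++
slow=4 fast=7: a[fast]=5≠a[slow]=4 write a[5]=5, slow++,fast++
slow=5 fast=8: a[fast]=6≠a[slow]=5 write a[6]=6, slow++,fast++
slow=6 fast=9: a[fast]=6=a[slow] dup, fast++
slow=6 fast=10: a[fast]=9≠a[slow]=6 write a[7]=9, slow++,fast++
slow=7 fast=11: a[fast]=9=a[slow] dup, fast++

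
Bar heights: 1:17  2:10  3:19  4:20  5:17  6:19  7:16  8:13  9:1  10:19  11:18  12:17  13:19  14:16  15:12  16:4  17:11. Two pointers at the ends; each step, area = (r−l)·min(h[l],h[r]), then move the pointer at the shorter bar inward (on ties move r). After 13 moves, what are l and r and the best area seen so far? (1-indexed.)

[1,17] min(17,11)*16=176 best=176 * → r--
[1,16] min(17,4)*15=60 best=176 → r--
[1,15] min(17,12)*14=168 best=176 → r--
[1,14] min(17,16)*13=208 best=208 * → r--
[1,13] min(17,19)*12=204 best=208 → l++
[2,13] min(10,19)*11=110 best=208 → l++
[3,13] min(19,19)*10=190 best=208 → r--
[3,12] min(19,17)*9=153 best=208 → r--
[3,11] min(19,18)*8=144 best=208 → r--
[3,10] min(19,19)*7=133 best=208 → r--
[3,9] min(19,1)*6=6 best=208 → r--
[3,8] min(19,13)*5=65 best=208 → r--
[3,7] min(19,16)*4=64 best=208 → r--

l=3, r=6, best area=208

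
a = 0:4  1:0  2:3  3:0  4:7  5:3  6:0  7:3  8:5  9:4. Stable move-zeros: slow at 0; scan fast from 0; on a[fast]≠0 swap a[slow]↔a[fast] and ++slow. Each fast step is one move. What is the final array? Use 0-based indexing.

(s=0,f=0) a[fast]=4≠0 swap→a[0]=4 → slow++,fast++
(s=1,f=1) a[fast]=0 → fast++
(s=1,f=2) a[fast]=3≠0 swap→a[1]=3 → slow++,fast++
(s=2,f=3) a[fast]=0 → fast++
(s=2,f=4) a[fast]=7≠0 swap→a[2]=7 → slow++,fast++
(s=3,f=5) a[fast]=3≠0 swap→a[3]=3 → slow++,fast++
(s=4,f=6) a[fast]=0 → fast++
(s=4,f=7) a[fast]=3≠0 swap→a[4]=3 → slow++,fast++
(s=5,f=8) a[fast]=5≠0 swap→a[5]=5 → slow++,fast++
(s=6,f=9) a[fast]=4≠0 swap→a[6]=4 → slow++,fast++

[4, 3, 7, 3, 3, 5, 4, 0, 0, 0]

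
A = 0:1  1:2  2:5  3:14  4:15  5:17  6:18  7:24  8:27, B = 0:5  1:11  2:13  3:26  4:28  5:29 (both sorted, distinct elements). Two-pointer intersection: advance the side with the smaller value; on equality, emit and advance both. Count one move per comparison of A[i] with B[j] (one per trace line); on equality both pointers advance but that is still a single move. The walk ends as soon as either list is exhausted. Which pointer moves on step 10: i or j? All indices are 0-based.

[i=0,j=0] 1<5 → i++
[i=1,j=0] 2<5 → i++
[i=2,j=0] 5==5 emit → i++,j++
[i=3,j=1] 14>11 → j++
[i=3,j=2] 14>13 → j++
[i=3,j=3] 14<26 → i++
[i=4,j=3] 15<26 → i++
[i=5,j=3] 17<26 → i++
[i=6,j=3] 18<26 → i++
[i=7,j=3] 24<26 → i++

i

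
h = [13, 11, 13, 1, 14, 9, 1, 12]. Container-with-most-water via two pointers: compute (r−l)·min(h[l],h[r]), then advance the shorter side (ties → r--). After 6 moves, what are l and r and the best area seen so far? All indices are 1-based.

[1,8] min(13,12)*7=84 best=84 * → r--
[1,7] min(13,1)*6=6 best=84 → r--
[1,6] min(13,9)*5=45 best=84 → r--
[1,5] min(13,14)*4=52 best=84 → l++
[2,5] min(11,14)*3=33 best=84 → l++
[3,5] min(13,14)*2=26 best=84 → l++

l=4, r=5, best area=84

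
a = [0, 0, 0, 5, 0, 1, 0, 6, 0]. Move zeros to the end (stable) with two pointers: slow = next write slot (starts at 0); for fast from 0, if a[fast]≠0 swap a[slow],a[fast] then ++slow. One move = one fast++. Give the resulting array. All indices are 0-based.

(s=0,f=0) a[fast]=0 → fast++
(s=0,f=1) a[fast]=0 → fast++
(s=0,f=2) a[fast]=0 → fast++
(s=0,f=3) a[fast]=5≠0 swap→a[0]=5 → slow++,fast++
(s=1,f=4) a[fast]=0 → fast++
(s=1,f=5) a[fast]=1≠0 swap→a[1]=1 → slow++,fast++
(s=2,f=6) a[fast]=0 → fast++
(s=2,f=7) a[fast]=6≠0 swap→a[2]=6 → slow++,fast++
(s=3,f=8) a[fast]=0 → fast++

[5, 1, 6, 0, 0, 0, 0, 0, 0]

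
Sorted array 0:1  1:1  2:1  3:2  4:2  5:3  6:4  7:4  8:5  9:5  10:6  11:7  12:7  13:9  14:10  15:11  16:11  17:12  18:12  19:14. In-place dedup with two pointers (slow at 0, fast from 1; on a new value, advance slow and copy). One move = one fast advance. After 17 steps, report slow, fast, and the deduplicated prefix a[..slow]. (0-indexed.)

slow=10, fast=18, prefix=[1, 2, 3, 4, 5, 6, 7, 9, 10, 11, 12]

(s=0,f=1) a[fast]=1=a[slow] dup → fast++
(s=0,f=2) a[fast]=1=a[slow] dup → fast++
(s=0,f=3) a[fast]=2≠a[slow]=1 write a[1]=2 → slow++,fast++
(s=1,f=4) a[fast]=2=a[slow] dup → fast++
(s=1,f=5) a[fast]=3≠a[slow]=2 write a[2]=3 → slow++,fast++
(s=2,f=6) a[fast]=4≠a[slow]=3 write a[3]=4 → slow++,fast++
(s=3,f=7) a[fast]=4=a[slow] dup → fast++
(s=3,f=8) a[fast]=5≠a[slow]=4 write a[4]=5 → slow++,fast++
(s=4,f=9) a[fast]=5=a[slow] dup → fast++
(s=4,f=10) a[fast]=6≠a[slow]=5 write a[5]=6 → slow++,fast++
(s=5,f=11) a[fast]=7≠a[slow]=6 write a[6]=7 → slow++,fast++
(s=6,f=12) a[fast]=7=a[slow] dup → fast++
(s=6,f=13) a[fast]=9≠a[slow]=7 write a[7]=9 → slow++,fast++
(s=7,f=14) a[fast]=10≠a[slow]=9 write a[8]=10 → slow++,fast++
(s=8,f=15) a[fast]=11≠a[slow]=10 write a[9]=11 → slow++,fast++
(s=9,f=16) a[fast]=11=a[slow] dup → fast++
(s=9,f=17) a[fast]=12≠a[slow]=11 write a[10]=12 → slow++,fast++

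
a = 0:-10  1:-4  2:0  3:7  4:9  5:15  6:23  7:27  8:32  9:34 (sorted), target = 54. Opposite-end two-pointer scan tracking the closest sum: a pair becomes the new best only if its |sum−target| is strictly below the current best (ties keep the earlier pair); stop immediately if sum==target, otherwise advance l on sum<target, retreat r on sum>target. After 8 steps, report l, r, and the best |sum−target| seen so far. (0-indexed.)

l=6, r=7, best |Δ|=1

l=0 r=9: -10+34=24 d=30 *, l++
l=1 r=9: -4+34=30 d=24 *, l++
l=2 r=9: 0+34=34 d=20 *, l++
l=3 r=9: 7+34=41 d=13 *, l++
l=4 r=9: 9+34=43 d=11 *, l++
l=5 r=9: 15+34=49 d=5 *, l++
l=6 r=9: 23+34=57 d=3 *, r--
l=6 r=8: 23+32=55 d=1 *, r--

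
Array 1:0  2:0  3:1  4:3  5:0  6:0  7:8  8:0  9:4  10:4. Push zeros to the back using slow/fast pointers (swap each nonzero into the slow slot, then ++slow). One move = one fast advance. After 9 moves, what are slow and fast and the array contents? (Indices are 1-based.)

slow=5, fast=10, a=[1, 3, 8, 4, 0, 0, 0, 0, 0, 4]

slow=1 fast=1: a[fast]=0, fast++
slow=1 fast=2: a[fast]=0, fast++
slow=1 fast=3: a[fast]=1≠0 swap→a[1]=1, slow++,fast++
slow=2 fast=4: a[fast]=3≠0 swap→a[2]=3, slow++,fast++
slow=3 fast=5: a[fast]=0, fast++
slow=3 fast=6: a[fast]=0, fast++
slow=3 fast=7: a[fast]=8≠0 swap→a[3]=8, slow++,fast++
slow=4 fast=8: a[fast]=0, fast++
slow=4 fast=9: a[fast]=4≠0 swap→a[4]=4, slow++,fast++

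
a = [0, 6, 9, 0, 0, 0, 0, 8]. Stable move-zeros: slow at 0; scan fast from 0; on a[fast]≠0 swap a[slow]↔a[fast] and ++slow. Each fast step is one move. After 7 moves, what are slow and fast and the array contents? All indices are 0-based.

slow=0 fast=0: a[fast]=0, fast++
slow=0 fast=1: a[fast]=6≠0 swap→a[0]=6, slow++,fast++
slow=1 fast=2: a[fast]=9≠0 swap→a[1]=9, slow++,fast++
slow=2 fast=3: a[fast]=0, fast++
slow=2 fast=4: a[fast]=0, fast++
slow=2 fast=5: a[fast]=0, fast++
slow=2 fast=6: a[fast]=0, fast++

slow=2, fast=7, a=[6, 9, 0, 0, 0, 0, 0, 8]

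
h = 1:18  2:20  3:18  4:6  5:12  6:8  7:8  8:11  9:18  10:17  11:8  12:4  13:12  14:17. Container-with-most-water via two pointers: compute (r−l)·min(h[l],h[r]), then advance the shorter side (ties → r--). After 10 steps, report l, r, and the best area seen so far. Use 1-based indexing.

l=1, r=4, best area=221

[1,14] min(18,17)*13=221 best=221 * → r--
[1,13] min(18,12)*12=144 best=221 → r--
[1,12] min(18,4)*11=44 best=221 → r--
[1,11] min(18,8)*10=80 best=221 → r--
[1,10] min(18,17)*9=153 best=221 → r--
[1,9] min(18,18)*8=144 best=221 → r--
[1,8] min(18,11)*7=77 best=221 → r--
[1,7] min(18,8)*6=48 best=221 → r--
[1,6] min(18,8)*5=40 best=221 → r--
[1,5] min(18,12)*4=48 best=221 → r--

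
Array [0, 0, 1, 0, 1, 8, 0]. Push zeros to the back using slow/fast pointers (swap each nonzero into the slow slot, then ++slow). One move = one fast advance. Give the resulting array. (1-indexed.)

(s=1,f=1) a[fast]=0 → fast++
(s=1,f=2) a[fast]=0 → fast++
(s=1,f=3) a[fast]=1≠0 swap→a[1]=1 → slow++,fast++
(s=2,f=4) a[fast]=0 → fast++
(s=2,f=5) a[fast]=1≠0 swap→a[2]=1 → slow++,fast++
(s=3,f=6) a[fast]=8≠0 swap→a[3]=8 → slow++,fast++
(s=4,f=7) a[fast]=0 → fast++

[1, 1, 8, 0, 0, 0, 0]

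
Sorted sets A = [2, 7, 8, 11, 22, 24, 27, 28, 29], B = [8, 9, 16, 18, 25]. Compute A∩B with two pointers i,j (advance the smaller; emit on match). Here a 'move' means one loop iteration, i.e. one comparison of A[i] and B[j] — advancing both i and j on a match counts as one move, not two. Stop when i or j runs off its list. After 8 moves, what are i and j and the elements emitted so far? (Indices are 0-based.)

i=5, j=4, emitted=[8]

[i=0,j=0] 2<8 → i++
[i=1,j=0] 7<8 → i++
[i=2,j=0] 8==8 emit → i++,j++
[i=3,j=1] 11>9 → j++
[i=3,j=2] 11<16 → i++
[i=4,j=2] 22>16 → j++
[i=4,j=3] 22>18 → j++
[i=4,j=4] 22<25 → i++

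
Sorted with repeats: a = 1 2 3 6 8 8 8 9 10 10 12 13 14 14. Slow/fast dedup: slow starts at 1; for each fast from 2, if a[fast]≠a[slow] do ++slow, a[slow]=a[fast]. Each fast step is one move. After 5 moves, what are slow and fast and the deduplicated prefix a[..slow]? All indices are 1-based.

slow=5, fast=7, prefix=[1, 2, 3, 6, 8]

slow=1 fast=2: a[fast]=2≠a[slow]=1 write a[2]=2, slow++,fast++
slow=2 fast=3: a[fast]=3≠a[slow]=2 write a[3]=3, slow++,fast++
slow=3 fast=4: a[fast]=6≠a[slow]=3 write a[4]=6, slow++,fast++
slow=4 fast=5: a[fast]=8≠a[slow]=6 write a[5]=8, slow++,fast++
slow=5 fast=6: a[fast]=8=a[slow] dup, fast++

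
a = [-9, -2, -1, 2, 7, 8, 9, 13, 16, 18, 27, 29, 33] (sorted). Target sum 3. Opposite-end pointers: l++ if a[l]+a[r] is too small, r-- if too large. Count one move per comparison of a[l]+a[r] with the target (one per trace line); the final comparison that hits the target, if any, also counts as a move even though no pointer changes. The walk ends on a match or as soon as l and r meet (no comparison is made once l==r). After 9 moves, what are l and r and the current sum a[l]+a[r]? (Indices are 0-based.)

l=0 r=12: -9+33=24 >3, r--
l=0 r=11: -9+29=20 >3, r--
l=0 r=10: -9+27=18 >3, r--
l=0 r=9: -9+18=9 >3, r--
l=0 r=8: -9+16=7 >3, r--
l=0 r=7: -9+13=4 >3, r--
l=0 r=6: -9+9=0 <3, l++
l=1 r=6: -2+9=7 >3, r--
l=1 r=5: -2+8=6 >3, r--

l=1, r=4, sum=5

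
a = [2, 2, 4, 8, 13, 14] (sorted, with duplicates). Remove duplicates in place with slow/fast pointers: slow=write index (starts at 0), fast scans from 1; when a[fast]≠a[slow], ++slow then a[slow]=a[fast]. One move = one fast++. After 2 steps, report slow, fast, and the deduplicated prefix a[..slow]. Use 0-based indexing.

slow=1, fast=3, prefix=[2, 4]

slow=0 fast=1: a[fast]=2=a[slow] dup, fast++
slow=0 fast=2: a[fast]=4≠a[slow]=2 write a[1]=4, slow++,fast++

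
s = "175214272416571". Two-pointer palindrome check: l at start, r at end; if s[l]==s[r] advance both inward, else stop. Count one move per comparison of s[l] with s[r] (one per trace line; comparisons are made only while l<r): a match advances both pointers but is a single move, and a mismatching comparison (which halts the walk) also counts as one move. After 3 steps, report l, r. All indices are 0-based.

l=3, r=11

[0,14] '1'=='1' → l++,r--
[1,13] '7'=='7' → l++,r--
[2,12] '5'=='5' → l++,r--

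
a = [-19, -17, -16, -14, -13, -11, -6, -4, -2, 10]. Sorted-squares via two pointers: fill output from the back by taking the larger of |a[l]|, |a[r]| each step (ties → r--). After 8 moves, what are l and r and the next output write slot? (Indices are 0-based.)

[0,9] |-19|>|10| out[9]=361 → l++
[1,9] |-17|>|10| out[8]=289 → l++
[2,9] |-16|>|10| out[7]=256 → l++
[3,9] |-14|>|10| out[6]=196 → l++
[4,9] |-13|>|10| out[5]=169 → l++
[5,9] |-11|>|10| out[4]=121 → l++
[6,9] |-6|<=|10| out[3]=100 → r--
[6,8] |-6|>|-2| out[2]=36 → l++

l=7, r=8, next write slot=1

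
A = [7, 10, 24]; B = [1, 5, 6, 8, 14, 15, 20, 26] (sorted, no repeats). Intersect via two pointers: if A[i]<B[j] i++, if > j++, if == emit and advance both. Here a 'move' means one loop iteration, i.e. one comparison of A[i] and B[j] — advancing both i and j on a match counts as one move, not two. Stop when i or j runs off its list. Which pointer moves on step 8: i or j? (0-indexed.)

j

i=0 j=0: 7>1, j++
i=0 j=1: 7>5, j++
i=0 j=2: 7>6, j++
i=0 j=3: 7<8, i++
i=1 j=3: 10>8, j++
i=1 j=4: 10<14, i++
i=2 j=4: 24>14, j++
i=2 j=5: 24>15, j++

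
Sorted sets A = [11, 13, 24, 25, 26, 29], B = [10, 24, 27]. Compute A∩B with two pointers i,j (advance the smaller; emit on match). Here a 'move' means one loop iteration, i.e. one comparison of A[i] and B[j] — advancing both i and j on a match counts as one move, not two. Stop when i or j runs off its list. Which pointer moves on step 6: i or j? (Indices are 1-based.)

[i=1,j=1] 11>10 → j++
[i=1,j=2] 11<24 → i++
[i=2,j=2] 13<24 → i++
[i=3,j=2] 24==24 emit → i++,j++
[i=4,j=3] 25<27 → i++
[i=5,j=3] 26<27 → i++

i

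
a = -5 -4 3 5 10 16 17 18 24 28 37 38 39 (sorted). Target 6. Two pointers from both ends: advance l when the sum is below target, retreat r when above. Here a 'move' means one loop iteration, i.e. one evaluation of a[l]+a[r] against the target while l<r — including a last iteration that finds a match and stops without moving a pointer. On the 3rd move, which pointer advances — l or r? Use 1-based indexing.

r

[1,13] -5+39=34 >6 → r--
[1,12] -5+38=33 >6 → r--
[1,11] -5+37=32 >6 → r--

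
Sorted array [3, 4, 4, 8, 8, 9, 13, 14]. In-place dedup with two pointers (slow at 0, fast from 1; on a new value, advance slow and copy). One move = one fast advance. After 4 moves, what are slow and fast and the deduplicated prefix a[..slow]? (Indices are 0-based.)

slow=2, fast=5, prefix=[3, 4, 8]

slow=0 fast=1: a[fast]=4≠a[slow]=3 write a[1]=4, slow++,fast++
slow=1 fast=2: a[fast]=4=a[slow] dup, fast++
slow=1 fast=3: a[fast]=8≠a[slow]=4 write a[2]=8, slow++,fast++
slow=2 fast=4: a[fast]=8=a[slow] dup, fast++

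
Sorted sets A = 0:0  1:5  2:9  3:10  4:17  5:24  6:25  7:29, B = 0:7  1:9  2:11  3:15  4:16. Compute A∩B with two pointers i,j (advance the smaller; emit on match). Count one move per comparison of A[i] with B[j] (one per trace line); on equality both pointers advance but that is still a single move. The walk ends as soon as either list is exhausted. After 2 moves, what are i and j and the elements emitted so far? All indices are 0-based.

i=2, j=0, emitted=[]

i=0 j=0: 0<7, i++
i=1 j=0: 5<7, i++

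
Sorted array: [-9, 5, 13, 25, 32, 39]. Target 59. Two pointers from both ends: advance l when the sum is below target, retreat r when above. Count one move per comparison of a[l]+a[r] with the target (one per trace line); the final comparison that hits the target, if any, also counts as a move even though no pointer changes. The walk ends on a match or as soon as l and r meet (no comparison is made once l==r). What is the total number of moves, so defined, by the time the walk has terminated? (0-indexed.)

[0,5] -9+39=30 <59 → l++
[1,5] 5+39=44 <59 → l++
[2,5] 13+39=52 <59 → l++
[3,5] 25+39=64 >59 → r--
[3,4] 25+32=57 <59 → l++

5 moves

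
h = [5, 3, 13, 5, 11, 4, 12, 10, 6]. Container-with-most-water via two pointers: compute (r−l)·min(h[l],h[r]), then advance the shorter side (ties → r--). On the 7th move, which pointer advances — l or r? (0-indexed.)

[0,8] min(5,6)*8=40 best=40 * → l++
[1,8] min(3,6)*7=21 best=40 → l++
[2,8] min(13,6)*6=36 best=40 → r--
[2,7] min(13,10)*5=50 best=50 * → r--
[2,6] min(13,12)*4=48 best=50 → r--
[2,5] min(13,4)*3=12 best=50 → r--
[2,4] min(13,11)*2=22 best=50 → r--

r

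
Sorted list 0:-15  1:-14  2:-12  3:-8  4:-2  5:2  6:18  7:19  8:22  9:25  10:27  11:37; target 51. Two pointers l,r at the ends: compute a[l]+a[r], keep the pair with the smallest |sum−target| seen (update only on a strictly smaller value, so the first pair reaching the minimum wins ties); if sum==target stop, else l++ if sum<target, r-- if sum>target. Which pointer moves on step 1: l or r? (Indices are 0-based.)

[0,11] -15+37=22 d=29 * → l++

l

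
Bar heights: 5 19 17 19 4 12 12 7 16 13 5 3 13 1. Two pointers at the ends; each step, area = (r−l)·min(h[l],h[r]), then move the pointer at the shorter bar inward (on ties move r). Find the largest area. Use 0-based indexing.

max area = 143

[0,13] min(5,1)*13=13 best=13 * → r--
[0,12] min(5,13)*12=60 best=60 * → l++
[1,12] min(19,13)*11=143 best=143 * → r--
[1,11] min(19,3)*10=30 best=143 → r--
[1,10] min(19,5)*9=45 best=143 → r--
[1,9] min(19,13)*8=104 best=143 → r--
[1,8] min(19,16)*7=112 best=143 → r--
[1,7] min(19,7)*6=42 best=143 → r--
[1,6] min(19,12)*5=60 best=143 → r--
[1,5] min(19,12)*4=48 best=143 → r--
[1,4] min(19,4)*3=12 best=143 → r--
[1,3] min(19,19)*2=38 best=143 → r--
[1,2] min(19,17)*1=17 best=143 → r--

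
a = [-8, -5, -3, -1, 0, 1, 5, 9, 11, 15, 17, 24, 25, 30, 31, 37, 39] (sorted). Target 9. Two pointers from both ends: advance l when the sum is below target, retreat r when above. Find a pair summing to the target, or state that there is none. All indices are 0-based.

[0,16] -8+39=31 >9 → r--
[0,15] -8+37=29 >9 → r--
[0,14] -8+31=23 >9 → r--
[0,13] -8+30=22 >9 → r--
[0,12] -8+25=17 >9 → r--
[0,11] -8+24=16 >9 → r--
[0,10] -8+17=9 → found

(-8, 17)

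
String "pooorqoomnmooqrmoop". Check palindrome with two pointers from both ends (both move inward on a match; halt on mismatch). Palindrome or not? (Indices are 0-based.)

not a palindrome (mismatch at 3,15)

[0,18] 'p'=='p' → l++,r--
[1,17] 'o'=='o' → l++,r--
[2,16] 'o'=='o' → l++,r--
[3,15] 'o'!='m' → stop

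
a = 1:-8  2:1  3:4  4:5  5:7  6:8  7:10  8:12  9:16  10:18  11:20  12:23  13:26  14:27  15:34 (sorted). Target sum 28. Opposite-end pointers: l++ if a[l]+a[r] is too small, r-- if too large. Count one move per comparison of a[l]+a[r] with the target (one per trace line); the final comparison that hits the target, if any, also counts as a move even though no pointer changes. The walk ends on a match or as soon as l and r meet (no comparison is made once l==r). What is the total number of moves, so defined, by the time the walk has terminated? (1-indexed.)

l=1 r=15: -8+34=26 <28, l++
l=2 r=15: 1+34=35 >28, r--
l=2 r=14: 1+27=28, found

3 moves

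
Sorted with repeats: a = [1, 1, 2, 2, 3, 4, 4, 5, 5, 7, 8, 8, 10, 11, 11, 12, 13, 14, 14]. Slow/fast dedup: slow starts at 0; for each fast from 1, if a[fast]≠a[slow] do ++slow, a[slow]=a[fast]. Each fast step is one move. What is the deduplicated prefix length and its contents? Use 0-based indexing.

length 12; prefix = [1, 2, 3, 4, 5, 7, 8, 10, 11, 12, 13, 14]

slow=0 fast=1: a[fast]=1=a[slow] dup, fast++
slow=0 fast=2: a[fast]=2≠a[slow]=1 write a[1]=2, slow++,fast++
slow=1 fast=3: a[fast]=2=a[slow] dup, fast++
slow=1 fast=4: a[fast]=3≠a[slow]=2 write a[2]=3, slow++,fast++
slow=2 fast=5: a[fast]=4≠a[slow]=3 write a[3]=4, slow++,fast++
slow=3 fast=6: a[fast]=4=a[slow] dup, fast++
slow=3 fast=7: a[fast]=5≠a[slow]=4 write a[4]=5, slow++,fast++
slow=4 fast=8: a[fast]=5=a[slow] dup, fast++
slow=4 fast=9: a[fast]=7≠a[slow]=5 write a[5]=7, slow++,fast++
slow=5 fast=10: a[fast]=8≠a[slow]=7 write a[6]=8, slow++,fast++
slow=6 fast=11: a[fast]=8=a[slow] dup, fast++
slow=6 fast=12: a[fast]=10≠a[slow]=8 write a[7]=10, slow++,fast++
slow=7 fast=13: a[fast]=11≠a[slow]=10 write a[8]=11, slow++,fast++
slow=8 fast=14: a[fast]=11=a[slow] dup, fast++
slow=8 fast=15: a[fast]=12≠a[slow]=11 write a[9]=12, slow++,fast++
slow=9 fast=16: a[fast]=13≠a[slow]=12 write a[10]=13, slow++,fast++
slow=10 fast=17: a[fast]=14≠a[slow]=13 write a[11]=14, slow++,fast++
slow=11 fast=18: a[fast]=14=a[slow] dup, fast++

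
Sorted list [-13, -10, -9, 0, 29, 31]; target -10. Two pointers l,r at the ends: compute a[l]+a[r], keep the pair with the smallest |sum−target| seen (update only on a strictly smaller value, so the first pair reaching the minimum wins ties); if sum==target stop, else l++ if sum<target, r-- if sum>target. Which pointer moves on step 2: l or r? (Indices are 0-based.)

r

[0,5] -13+31=18 d=28 * → r--
[0,4] -13+29=16 d=26 * → r--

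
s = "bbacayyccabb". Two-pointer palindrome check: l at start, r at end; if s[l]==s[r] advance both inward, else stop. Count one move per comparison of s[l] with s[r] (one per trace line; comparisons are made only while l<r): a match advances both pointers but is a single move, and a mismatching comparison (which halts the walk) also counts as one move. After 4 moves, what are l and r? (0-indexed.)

l=4, r=7

[0,11] 'b'=='b' → l++,r--
[1,10] 'b'=='b' → l++,r--
[2,9] 'a'=='a' → l++,r--
[3,8] 'c'=='c' → l++,r--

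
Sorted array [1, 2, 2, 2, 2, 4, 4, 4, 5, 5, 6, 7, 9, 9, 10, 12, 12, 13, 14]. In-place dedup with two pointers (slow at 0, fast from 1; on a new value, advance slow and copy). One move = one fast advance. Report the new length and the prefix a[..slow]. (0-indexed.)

length 11; prefix = [1, 2, 4, 5, 6, 7, 9, 10, 12, 13, 14]

slow=0 fast=1: a[fast]=2≠a[slow]=1 write a[1]=2, slow++,fast++
slow=1 fast=2: a[fast]=2=a[slow] dup, fast++
slow=1 fast=3: a[fast]=2=a[slow] dup, fast++
slow=1 fast=4: a[fast]=2=a[slow] dup, fast++
slow=1 fast=5: a[fast]=4≠a[slow]=2 write a[2]=4, slow++,fast++
slow=2 fast=6: a[fast]=4=a[slow] dup, fast++
slow=2 fast=7: a[fast]=4=a[slow] dup, fast++
slow=2 fast=8: a[fast]=5≠a[slow]=4 write a[3]=5, slow++,fast++
slow=3 fast=9: a[fast]=5=a[slow] dup, fast++
slow=3 fast=10: a[fast]=6≠a[slow]=5 write a[4]=6, slow++,fast++
slow=4 fast=11: a[fast]=7≠a[slow]=6 write a[5]=7, slow++,fast++
slow=5 fast=12: a[fast]=9≠a[slow]=7 write a[6]=9, slow++,fast++
slow=6 fast=13: a[fast]=9=a[slow] dup, fast++
slow=6 fast=14: a[fast]=10≠a[slow]=9 write a[7]=10, slow++,fast++
slow=7 fast=15: a[fast]=12≠a[slow]=10 write a[8]=12, slow++,fast++
slow=8 fast=16: a[fast]=12=a[slow] dup, fast++
slow=8 fast=17: a[fast]=13≠a[slow]=12 write a[9]=13, slow++,fast++
slow=9 fast=18: a[fast]=14≠a[slow]=13 write a[10]=14, slow++,fast++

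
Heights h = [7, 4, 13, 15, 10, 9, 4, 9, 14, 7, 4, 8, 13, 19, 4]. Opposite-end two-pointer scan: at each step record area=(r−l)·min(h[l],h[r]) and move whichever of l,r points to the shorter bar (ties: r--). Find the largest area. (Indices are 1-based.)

max area = 150

[1,15] min(7,4)*14=56 best=56 * → r--
[1,14] min(7,19)*13=91 best=91 * → l++
[2,14] min(4,19)*12=48 best=91 → l++
[3,14] min(13,19)*11=143 best=143 * → l++
[4,14] min(15,19)*10=150 best=150 * → l++
[5,14] min(10,19)*9=90 best=150 → l++
[6,14] min(9,19)*8=72 best=150 → l++
[7,14] min(4,19)*7=28 best=150 → l++
[8,14] min(9,19)*6=54 best=150 → l++
[9,14] min(14,19)*5=70 best=150 → l++
[10,14] min(7,19)*4=28 best=150 → l++
[11,14] min(4,19)*3=12 best=150 → l++
[12,14] min(8,19)*2=16 best=150 → l++
[13,14] min(13,19)*1=13 best=150 → l++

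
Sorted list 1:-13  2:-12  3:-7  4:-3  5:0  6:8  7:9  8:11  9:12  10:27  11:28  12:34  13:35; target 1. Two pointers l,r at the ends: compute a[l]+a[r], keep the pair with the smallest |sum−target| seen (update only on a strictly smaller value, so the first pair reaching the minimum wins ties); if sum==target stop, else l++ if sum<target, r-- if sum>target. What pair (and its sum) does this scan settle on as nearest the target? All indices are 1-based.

pair (-7, 8) with sum 1 (|Δ|=0)

[1,13] -13+35=22 d=21 * → r--
[1,12] -13+34=21 d=20 * → r--
[1,11] -13+28=15 d=14 * → r--
[1,10] -13+27=14 d=13 * → r--
[1,9] -13+12=-1 d=2 * → l++
[2,9] -12+12=0 d=1 * → l++
[3,9] -7+12=5 d=4 → r--
[3,8] -7+11=4 d=3 → r--
[3,7] -7+9=2 d=1 → r--
[3,6] -7+8=1 d=0 * → stop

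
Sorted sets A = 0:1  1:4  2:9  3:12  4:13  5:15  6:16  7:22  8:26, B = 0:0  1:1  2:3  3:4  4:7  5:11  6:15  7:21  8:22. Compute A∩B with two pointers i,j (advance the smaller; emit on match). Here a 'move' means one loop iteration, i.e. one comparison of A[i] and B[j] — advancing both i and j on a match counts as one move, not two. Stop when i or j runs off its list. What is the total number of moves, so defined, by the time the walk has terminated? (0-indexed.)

13 moves

[i=0,j=0] 1>0 → j++
[i=0,j=1] 1==1 emit → i++,j++
[i=1,j=2] 4>3 → j++
[i=1,j=3] 4==4 emit → i++,j++
[i=2,j=4] 9>7 → j++
[i=2,j=5] 9<11 → i++
[i=3,j=5] 12>11 → j++
[i=3,j=6] 12<15 → i++
[i=4,j=6] 13<15 → i++
[i=5,j=6] 15==15 emit → i++,j++
[i=6,j=7] 16<21 → i++
[i=7,j=7] 22>21 → j++
[i=7,j=8] 22==22 emit → i++,j++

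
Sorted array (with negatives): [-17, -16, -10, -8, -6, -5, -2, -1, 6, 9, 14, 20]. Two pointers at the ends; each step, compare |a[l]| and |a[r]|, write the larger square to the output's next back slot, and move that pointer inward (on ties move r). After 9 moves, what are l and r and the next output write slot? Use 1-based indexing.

l=6, r=8, next write slot=3

[1,12] |-17|<=|20| out[12]=400 → r--
[1,11] |-17|>|14| out[11]=289 → l++
[2,11] |-16|>|14| out[10]=256 → l++
[3,11] |-10|<=|14| out[9]=196 → r--
[3,10] |-10|>|9| out[8]=100 → l++
[4,10] |-8|<=|9| out[7]=81 → r--
[4,9] |-8|>|6| out[6]=64 → l++
[5,9] |-6|<=|6| out[5]=36 → r--
[5,8] |-6|>|-1| out[4]=36 → l++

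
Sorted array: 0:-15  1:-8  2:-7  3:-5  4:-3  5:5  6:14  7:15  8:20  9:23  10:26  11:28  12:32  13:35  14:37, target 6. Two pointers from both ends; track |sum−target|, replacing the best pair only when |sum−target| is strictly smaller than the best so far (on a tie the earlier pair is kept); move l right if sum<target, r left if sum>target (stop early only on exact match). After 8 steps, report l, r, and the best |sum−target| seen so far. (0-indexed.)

[0,14] -15+37=22 d=16 * → r--
[0,13] -15+35=20 d=14 * → r--
[0,12] -15+32=17 d=11 * → r--
[0,11] -15+28=13 d=7 * → r--
[0,10] -15+26=11 d=5 * → r--
[0,9] -15+23=8 d=2 * → r--
[0,8] -15+20=5 d=1 * → l++
[1,8] -8+20=12 d=6 → r--

l=1, r=7, best |Δ|=1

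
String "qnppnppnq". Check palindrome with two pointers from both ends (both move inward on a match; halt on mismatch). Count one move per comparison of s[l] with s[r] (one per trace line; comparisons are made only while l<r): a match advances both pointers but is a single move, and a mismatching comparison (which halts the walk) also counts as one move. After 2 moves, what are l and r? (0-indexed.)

l=2, r=6

[0,8] 'q'=='q' → l++,r--
[1,7] 'n'=='n' → l++,r--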